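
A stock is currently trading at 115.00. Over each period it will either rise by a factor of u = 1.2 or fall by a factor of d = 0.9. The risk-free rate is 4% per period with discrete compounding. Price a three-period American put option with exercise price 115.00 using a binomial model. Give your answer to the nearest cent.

6.51

Risk-neutral probability p = (1 + 0.04 − 0.9)/(1.2 − 0.9) = 0.1400/0.3000 = 0.4667
Terminal stock prices: S_uuu = 198.7, S_uud = 149, S_udd = 111.8, S_ddd = 83.84
Terminal payoffs (K − S): max(-83.72, 0) = 0, max(-34.04, 0) = 0, max(3.22, 0) = 3.22, max(31.16, 0) = 31.16
Node uu (S = 165.6): continuation = 1/1.04·[0.4667·0.0000 + 0.5333·0.0000] = 0.0000; exercise value = 0.0000 ≤ continuation, so V_uu = 0.0000
Node ud (S = 124.2): continuation = 1/1.04·[0.4667·0.0000 + 0.5333·3.2200] = 1.6513; exercise value = 0.0000 ≤ continuation, so V_ud = 1.6513
Node dd (S = 93.15): continuation = 1/1.04·[0.4667·3.2200 + 0.5333·31.1650] = 17.4269; exercise value = 21.8500 > continuation, so V_dd = 21.8500 (exercise)
Node u (S = 138): continuation = 1/1.04·[0.4667·0.0000 + 0.5333·1.6513] = 0.8468; exercise value = 0.0000 ≤ continuation, so V_u = 0.8468
Node d (S = 103.5): continuation = 1/1.04·[0.4667·1.6513 + 0.5333·21.8500] = 11.9461; exercise value = 11.5000 ≤ continuation, so V_d = 11.9461
Node 0 (S = 115): continuation = 1/1.04·[0.4667·0.8468 + 0.5333·11.9461] = 6.5062; exercise value = 0.0000 ≤ continuation, so V_0 = 6.5062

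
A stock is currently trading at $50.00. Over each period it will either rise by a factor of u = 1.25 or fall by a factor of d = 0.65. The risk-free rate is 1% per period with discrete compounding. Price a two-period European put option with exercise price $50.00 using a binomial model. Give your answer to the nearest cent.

$8.94

Risk-neutral probability p = (1 + 0.01 − 0.65)/(1.25 − 0.65) = 0.3600/0.6000 = 0.6000
Terminal stock prices: S_uu = 78.12, S_ud = 40.62, S_dd = 21.13
Terminal payoffs (K − S): max(-28.12, 0) = 0, max(9.375, 0) = 9.375, max(28.87, 0) = 28.87
Node u (S = 62.5): V_u = 1/1.01·[0.6000·0.0000 + 0.4000·9.3750] = 3.7129
Node d (S = 32.5): V_d = 1/1.01·[0.6000·9.3750 + 0.4000·28.8750] = 17.0050
Node 0 (S = 50): V_0 = 1/1.01·[0.6000·3.7129 + 0.4000·17.0050] = 8.9403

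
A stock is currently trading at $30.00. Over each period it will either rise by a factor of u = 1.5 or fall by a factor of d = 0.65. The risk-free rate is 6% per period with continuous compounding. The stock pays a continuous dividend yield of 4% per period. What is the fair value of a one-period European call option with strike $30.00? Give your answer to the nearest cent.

$6.15

Per-period risk-free factor R = e^0.06 = 1.0618; dividend-adjusted growth = e^(0.06−0.04) = 1.0202.
Risk-neutral probability p = (1.0202 − 0.65)/(1.5 − 0.65) = 0.3702/0.8500 = 0.4355
Terminal stock prices: S_u = 45, S_d = 19.5
Terminal payoffs (S − K): max(15, 0) = 15, max(-10.5, 0) = 0
Node 0 (S = 30): V_0 = e^(−0.06)·[0.4355·15.0000 + 0.5645·0.0000] = 6.1525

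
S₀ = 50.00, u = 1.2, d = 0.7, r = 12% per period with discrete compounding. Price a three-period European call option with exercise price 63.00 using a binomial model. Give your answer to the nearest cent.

9.87

Risk-neutral probability p = (1 + 0.12 − 0.7)/(1.2 − 0.7) = 0.4200/0.5000 = 0.8400
Terminal stock prices: S_uuu = 86.4, S_uud = 50.4, S_udd = 29.4, S_ddd = 17.15
Terminal payoffs (S − K): max(23.4, 0) = 23.4, max(-12.6, 0) = 0, max(-33.6, 0) = 0, max(-45.85, 0) = 0
Node uu (S = 72): V_uu = 1/1.12·[0.8400·23.4000 + 0.1600·0.0000] = 17.5500
Node ud (S = 42): V_ud = 1/1.12·[0.8400·0.0000 + 0.1600·0.0000] = 0.0000
Node dd (S = 24.5): V_dd = 1/1.12·[0.8400·0.0000 + 0.1600·0.0000] = 0.0000
Node u (S = 60): V_u = 1/1.12·[0.8400·17.5500 + 0.1600·0.0000] = 13.1625
Node d (S = 35): V_d = 1/1.12·[0.8400·0.0000 + 0.1600·0.0000] = 0.0000
Node 0 (S = 50): V_0 = 1/1.12·[0.8400·13.1625 + 0.1600·0.0000] = 9.8719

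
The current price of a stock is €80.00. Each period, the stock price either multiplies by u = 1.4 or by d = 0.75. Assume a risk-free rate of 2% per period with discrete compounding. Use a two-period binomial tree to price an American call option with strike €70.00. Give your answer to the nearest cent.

Risk-neutral probability p = (1 + 0.02 − 0.75)/(1.4 − 0.75) = 0.2700/0.6500 = 0.4154
Terminal stock prices: S_uu = 156.8, S_ud = 84, S_dd = 45
Terminal payoffs (S − K): max(86.8, 0) = 86.8, max(14, 0) = 14, max(-25, 0) = 0
Node u (S = 112): continuation = 1/1.02·[0.4154·86.8000 + 0.5846·14.0000] = 43.3725; exercise value = 42.0000 ≤ continuation, so V_u = 43.3725
Node d (S = 60): continuation = 1/1.02·[0.4154·14.0000 + 0.5846·0.0000] = 5.7014; exercise value = 0.0000 ≤ continuation, so V_d = 5.7014
Node 0 (S = 80): continuation = 1/1.02·[0.4154·43.3725 + 0.5846·5.7014] = 20.9308; exercise value = 10.0000 ≤ continuation, so V_0 = 20.9308

€20.93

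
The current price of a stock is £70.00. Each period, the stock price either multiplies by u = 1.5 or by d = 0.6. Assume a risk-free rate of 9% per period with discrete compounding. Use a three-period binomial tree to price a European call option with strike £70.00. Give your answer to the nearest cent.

Risk-neutral probability p = (1 + 0.09 − 0.6)/(1.5 − 0.6) = 0.4900/0.9000 = 0.5444
Terminal stock prices: S_uuu = 236.2, S_uud = 94.5, S_udd = 37.8, S_ddd = 15.12
Terminal payoffs (S − K): max(166.2, 0) = 166.2, max(24.5, 0) = 24.5, max(-32.2, 0) = 0, max(-54.88, 0) = 0
Node uu (S = 157.5): V_uu = 1/1.09·[0.5444·166.2500 + 0.4556·24.5000] = 93.2798
Node ud (S = 63): V_ud = 1/1.09·[0.5444·24.5000 + 0.4556·0.0000] = 12.2375
Node dd (S = 25.2): V_dd = 1/1.09·[0.5444·0.0000 + 0.4556·0.0000] = 0.0000
Node u (S = 105): V_u = 1/1.09·[0.5444·93.2798 + 0.4556·12.2375] = 51.7069
Node d (S = 42): V_d = 1/1.09·[0.5444·12.2375 + 0.4556·0.0000] = 6.1125
Node 0 (S = 70): V_0 = 1/1.09·[0.5444·51.7069 + 0.4556·6.1125] = 28.3818

£28.38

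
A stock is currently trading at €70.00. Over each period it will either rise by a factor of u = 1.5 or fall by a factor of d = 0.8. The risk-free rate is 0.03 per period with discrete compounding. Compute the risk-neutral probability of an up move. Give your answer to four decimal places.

Risk-neutral probability p = (1 + 0.03 − 0.8)/(1.5 − 0.8) = 0.2300/0.7000 = 0.3286

p = 0.3286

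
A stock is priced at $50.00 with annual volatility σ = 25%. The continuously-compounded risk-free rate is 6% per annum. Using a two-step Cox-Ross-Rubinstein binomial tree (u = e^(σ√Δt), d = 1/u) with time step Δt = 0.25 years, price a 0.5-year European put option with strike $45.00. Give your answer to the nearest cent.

$1.30

CRR parameters: u = e^(σ√Δt) = e^(0.25·√0.25) = 1.1331, d = 1/u = 0.8825
Per-period rate: rΔt = 0.06·0.25 = 0.015, so R = e^0.015 = 1.0151
Risk-neutral probability p = (e^0.015 − 0.8825)/(1.1331 − 0.8825) = 0.1326/0.2507 = 0.5291
Terminal stock prices: S_uu = 64.2, S_ud = 50, S_dd = 38.94
Terminal payoffs (K − S): max(-19.2, 0) = 0, max(-5, 0) = 0, max(6.06, 0) = 6.06
Node u (S = 56.66): V_u = e^(−0.015)·[0.5291·0.0000 + 0.4709·0.0000] = 0.0000
Node d (S = 44.12): V_d = e^(−0.015)·[0.5291·0.0000 + 0.4709·6.0600] = 2.8112
Node 0 (S = 50): V_0 = e^(−0.015)·[0.5291·0.0000 + 0.4709·2.8112] = 1.3041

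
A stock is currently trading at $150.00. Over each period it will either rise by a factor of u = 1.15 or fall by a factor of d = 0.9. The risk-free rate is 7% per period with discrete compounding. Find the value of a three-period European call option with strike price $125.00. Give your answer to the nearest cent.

$48.38

Risk-neutral probability p = (1 + 0.07 − 0.9)/(1.15 − 0.9) = 0.1700/0.2500 = 0.6800
Terminal stock prices: S_uuu = 228.1, S_uud = 178.5, S_udd = 139.7, S_ddd = 109.4
Terminal payoffs (S − K): max(103.1, 0) = 103.1, max(53.54, 0) = 53.54, max(14.73, 0) = 14.73, max(-15.65, 0) = 0
Node uu (S = 198.4): V_uu = 1/1.07·[0.6800·103.1312 + 0.3200·53.5375] = 81.5526
Node ud (S = 155.2): V_ud = 1/1.07·[0.6800·53.5375 + 0.3200·14.7250] = 38.4276
Node dd (S = 121.5): V_dd = 1/1.07·[0.6800·14.7250 + 0.3200·0.0000] = 9.3579
Node u (S = 172.5): V_u = 1/1.07·[0.6800·81.5526 + 0.3200·38.4276] = 63.3202
Node d (S = 135): V_d = 1/1.07·[0.6800·38.4276 + 0.3200·9.3579] = 27.2199
Node 0 (S = 150): V_0 = 1/1.07·[0.6800·63.3202 + 0.3200·27.2199] = 48.3814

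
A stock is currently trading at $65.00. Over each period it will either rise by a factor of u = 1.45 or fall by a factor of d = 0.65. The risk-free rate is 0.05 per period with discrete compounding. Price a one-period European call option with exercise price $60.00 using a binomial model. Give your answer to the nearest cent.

Risk-neutral probability p = (1 + 0.05 − 0.65)/(1.45 − 0.65) = 0.4000/0.8000 = 0.5000
Terminal stock prices: S_u = 94.25, S_d = 42.25
Terminal payoffs (S − K): max(34.25, 0) = 34.25, max(-17.75, 0) = 0
Node 0 (S = 65): V_0 = 1/1.05·[0.5000·34.2500 + 0.5000·0.0000] = 16.3095

$16.31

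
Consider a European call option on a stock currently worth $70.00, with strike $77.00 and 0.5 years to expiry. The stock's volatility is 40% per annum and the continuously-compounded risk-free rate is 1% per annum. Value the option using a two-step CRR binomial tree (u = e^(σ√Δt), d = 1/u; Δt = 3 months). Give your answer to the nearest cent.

$5.68

CRR parameters: u = e^(σ√Δt) = e^(0.4·√0.25) = 1.2214, d = 1/u = 0.8187
Per-period rate: rΔt = 0.01·0.25 = 0.0025, so R = e^0.0025 = 1.0025
Risk-neutral probability p = (e^0.0025 − 0.8187)/(1.2214 − 0.8187) = 0.1838/0.4027 = 0.4564
Terminal stock prices: S_uu = 104.4, S_ud = 70, S_dd = 46.92
Terminal payoffs (S − K): max(27.43, 0) = 27.43, max(-7, 0) = 0, max(-30.08, 0) = 0
Node u (S = 85.5): V_u = e^(−0.0025)·[0.4564·27.4277 + 0.5436·0.0000] = 12.4863
Node d (S = 57.31): V_d = e^(−0.0025)·[0.4564·0.0000 + 0.5436·0.0000] = 0.0000
Node 0 (S = 70): V_0 = e^(−0.0025)·[0.4564·12.4863 + 0.5436·0.0000] = 5.6843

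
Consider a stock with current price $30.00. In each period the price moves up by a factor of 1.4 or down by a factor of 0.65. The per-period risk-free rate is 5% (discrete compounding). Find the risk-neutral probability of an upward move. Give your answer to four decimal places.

p = 0.5333

Risk-neutral probability p = (1 + 0.05 − 0.65)/(1.4 − 0.65) = 0.4000/0.7500 = 0.5333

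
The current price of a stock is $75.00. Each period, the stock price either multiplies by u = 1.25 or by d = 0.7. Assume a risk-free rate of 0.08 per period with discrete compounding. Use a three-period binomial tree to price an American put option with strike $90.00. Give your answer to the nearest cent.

Risk-neutral probability p = (1 + 0.08 − 0.7)/(1.25 − 0.7) = 0.3800/0.5500 = 0.6909
Terminal stock prices: S_uuu = 146.5, S_uud = 82.03, S_udd = 45.94, S_ddd = 25.72
Terminal payoffs (K − S): max(-56.48, 0) = 0, max(7.969, 0) = 7.969, max(44.06, 0) = 44.06, max(64.28, 0) = 64.28
Node uu (S = 117.2): continuation = 1/1.08·[0.6909·0.0000 + 0.3091·7.9688] = 2.2806; exercise value = 0.0000 ≤ continuation, so V_uu = 2.2806
Node ud (S = 65.62): continuation = 1/1.08·[0.6909·7.9688 + 0.3091·44.0625] = 17.7083; exercise value = 24.3750 > continuation, so V_ud = 24.3750 (exercise)
Node dd (S = 36.75): continuation = 1/1.08·[0.6909·44.0625 + 0.3091·64.2750] = 46.5833; exercise value = 53.2500 > continuation, so V_dd = 53.2500 (exercise)
Node u (S = 93.75): continuation = 1/1.08·[0.6909·2.2806 + 0.3091·24.3750] = 8.4350; exercise value = 0.0000 ≤ continuation, so V_u = 8.4350
Node d (S = 52.5): continuation = 1/1.08·[0.6909·24.3750 + 0.3091·53.2500] = 30.8333; exercise value = 37.5000 > continuation, so V_d = 37.5000 (exercise)
Node 0 (S = 75): continuation = 1/1.08·[0.6909·8.4350 + 0.3091·37.5000] = 16.1284; exercise value = 15.0000 ≤ continuation, so V_0 = 16.1284

$16.13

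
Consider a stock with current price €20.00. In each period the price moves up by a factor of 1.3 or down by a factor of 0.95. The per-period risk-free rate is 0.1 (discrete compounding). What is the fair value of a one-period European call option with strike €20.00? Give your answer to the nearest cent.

Risk-neutral probability p = (1 + 0.1 − 0.95)/(1.3 − 0.95) = 0.1500/0.3500 = 0.4286
Terminal stock prices: S_u = 26, S_d = 19
Terminal payoffs (S − K): max(6, 0) = 6, max(-1, 0) = 0
Node 0 (S = 20): V_0 = 1/1.1·[0.4286·6.0000 + 0.5714·0.0000] = 2.3377

€2.34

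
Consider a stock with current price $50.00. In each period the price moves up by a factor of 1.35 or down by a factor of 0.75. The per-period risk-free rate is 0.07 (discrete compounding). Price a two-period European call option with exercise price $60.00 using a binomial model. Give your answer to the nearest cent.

Risk-neutral probability p = (1 + 0.07 − 0.75)/(1.35 − 0.75) = 0.3200/0.6000 = 0.5333
Terminal stock prices: S_uu = 91.13, S_ud = 50.62, S_dd = 28.12
Terminal payoffs (S − K): max(31.13, 0) = 31.13, max(-9.375, 0) = 0, max(-31.88, 0) = 0
Node u (S = 67.5): V_u = 1/1.07·[0.5333·31.1250 + 0.4667·0.0000] = 15.5140
Node d (S = 37.5): V_d = 1/1.07·[0.5333·0.0000 + 0.4667·0.0000] = 0.0000
Node 0 (S = 50): V_0 = 1/1.07·[0.5333·15.5140 + 0.4667·0.0000] = 7.7328

$7.73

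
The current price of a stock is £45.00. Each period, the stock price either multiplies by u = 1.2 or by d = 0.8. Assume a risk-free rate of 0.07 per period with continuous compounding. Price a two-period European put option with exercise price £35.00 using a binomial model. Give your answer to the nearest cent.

£0.55

Risk-neutral probability p = (e^0.07 − 0.8)/(1.2 − 0.8) = 0.2725/0.4000 = 0.6813
Terminal stock prices: S_uu = 64.8, S_ud = 43.2, S_dd = 28.8
Terminal payoffs (K − S): max(-29.8, 0) = 0, max(-8.2, 0) = 0, max(6.2, 0) = 6.2
Node u (S = 54): V_u = e^(−0.07)·[0.6813·0.0000 + 0.3187·0.0000] = 0.0000
Node d (S = 36): V_d = e^(−0.07)·[0.6813·0.0000 + 0.3187·6.2000] = 1.8425
Node 0 (S = 45): V_0 = e^(−0.07)·[0.6813·0.0000 + 0.3187·1.8425] = 0.5476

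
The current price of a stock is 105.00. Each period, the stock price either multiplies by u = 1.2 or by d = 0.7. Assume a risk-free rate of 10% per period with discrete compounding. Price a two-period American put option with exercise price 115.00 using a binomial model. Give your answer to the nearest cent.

Risk-neutral probability p = (1 + 0.1 − 0.7)/(1.2 − 0.7) = 0.4000/0.5000 = 0.8000
Terminal stock prices: S_uu = 151.2, S_ud = 88.2, S_dd = 51.45
Terminal payoffs (K − S): max(-36.2, 0) = 0, max(26.8, 0) = 26.8, max(63.55, 0) = 63.55
Node u (S = 126): continuation = 1/1.1·[0.8000·0.0000 + 0.2000·26.8000] = 4.8727; exercise value = 0.0000 ≤ continuation, so V_u = 4.8727
Node d (S = 73.5): continuation = 1/1.1·[0.8000·26.8000 + 0.2000·63.5500] = 31.0455; exercise value = 41.5000 > continuation, so V_d = 41.5000 (exercise)
Node 0 (S = 105): continuation = 1/1.1·[0.8000·4.8727 + 0.2000·41.5000] = 11.0893; exercise value = 10.0000 ≤ continuation, so V_0 = 11.0893

11.09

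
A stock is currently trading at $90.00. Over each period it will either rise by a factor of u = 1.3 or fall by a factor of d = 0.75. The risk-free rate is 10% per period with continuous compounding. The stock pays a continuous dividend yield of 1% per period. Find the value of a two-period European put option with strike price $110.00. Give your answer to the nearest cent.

Per-period risk-free factor R = e^0.1 = 1.1052; dividend-adjusted growth = e^(0.1−0.01) = 1.0942.
Risk-neutral probability p = (1.0942 − 0.75)/(1.3 − 0.75) = 0.3442/0.5500 = 0.6258
Terminal stock prices: S_uu = 152.1, S_ud = 87.75, S_dd = 50.62
Terminal payoffs (K − S): max(-42.1, 0) = 0, max(22.25, 0) = 22.25, max(59.38, 0) = 59.38
Node u (S = 117): V_u = e^(−0.1)·[0.6258·0.0000 + 0.3742·22.2500] = 7.5342
Node d (S = 67.5): V_d = e^(−0.1)·[0.6258·22.2500 + 0.3742·59.3750] = 32.7038
Node 0 (S = 90): V_0 = e^(−0.1)·[0.6258·7.5342 + 0.3742·32.7038] = 15.3400

$15.34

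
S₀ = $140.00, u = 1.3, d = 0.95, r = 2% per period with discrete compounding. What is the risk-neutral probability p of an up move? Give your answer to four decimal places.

Risk-neutral probability p = (1 + 0.02 − 0.95)/(1.3 − 0.95) = 0.0700/0.3500 = 0.2000

p = 0.2000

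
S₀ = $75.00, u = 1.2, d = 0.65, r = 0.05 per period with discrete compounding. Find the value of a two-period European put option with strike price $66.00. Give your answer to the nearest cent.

Risk-neutral probability p = (1 + 0.05 − 0.65)/(1.2 − 0.65) = 0.4000/0.5500 = 0.7273
Terminal stock prices: S_uu = 108, S_ud = 58.5, S_dd = 31.69
Terminal payoffs (K − S): max(-42, 0) = 0, max(7.5, 0) = 7.5, max(34.31, 0) = 34.31
Node u (S = 90): V_u = 1/1.05·[0.7273·0.0000 + 0.2727·7.5000] = 1.9481
Node d (S = 48.75): V_d = 1/1.05·[0.7273·7.5000 + 0.2727·34.3125] = 14.1071
Node 0 (S = 75): V_0 = 1/1.05·[0.7273·1.9481 + 0.2727·14.1071] = 5.0135

$5.01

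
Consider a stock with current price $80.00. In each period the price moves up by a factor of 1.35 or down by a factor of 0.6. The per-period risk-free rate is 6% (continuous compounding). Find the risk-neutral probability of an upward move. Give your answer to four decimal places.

p = 0.6158

Risk-neutral probability p = (e^0.06 − 0.6)/(1.35 − 0.6) = 0.4618/0.7500 = 0.6158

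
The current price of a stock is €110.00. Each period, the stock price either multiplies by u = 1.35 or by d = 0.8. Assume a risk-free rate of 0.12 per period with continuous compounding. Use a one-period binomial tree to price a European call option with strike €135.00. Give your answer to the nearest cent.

€7.13

Risk-neutral probability p = (e^0.12 − 0.8)/(1.35 − 0.8) = 0.3275/0.5500 = 0.5954
Terminal stock prices: S_u = 148.5, S_d = 88
Terminal payoffs (S − K): max(13.5, 0) = 13.5, max(-47, 0) = 0
Node 0 (S = 110): V_0 = e^(−0.12)·[0.5954·13.5000 + 0.4046·0.0000] = 7.1296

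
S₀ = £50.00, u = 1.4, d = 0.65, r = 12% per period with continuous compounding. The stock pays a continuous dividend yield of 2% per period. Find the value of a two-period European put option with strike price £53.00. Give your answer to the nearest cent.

£6.69

Per-period risk-free factor R = e^0.12 = 1.1275; dividend-adjusted growth = e^(0.12−0.02) = 1.1052.
Risk-neutral probability p = (1.1052 − 0.65)/(1.4 − 0.65) = 0.4552/0.7500 = 0.6069
Terminal stock prices: S_uu = 98, S_ud = 45.5, S_dd = 21.13
Terminal payoffs (K − S): max(-45, 0) = 0, max(7.5, 0) = 7.5, max(31.87, 0) = 31.87
Node u (S = 70): V_u = e^(−0.12)·[0.6069·0.0000 + 0.3931·7.5000] = 2.6149
Node d (S = 32.5): V_d = e^(−0.12)·[0.6069·7.5000 + 0.3931·31.8750] = 15.1503
Node 0 (S = 50): V_0 = e^(−0.12)·[0.6069·2.6149 + 0.3931·15.1503] = 6.6897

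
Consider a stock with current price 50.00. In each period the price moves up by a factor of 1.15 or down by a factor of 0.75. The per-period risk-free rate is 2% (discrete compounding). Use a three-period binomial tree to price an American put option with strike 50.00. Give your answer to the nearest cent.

Risk-neutral probability p = (1 + 0.02 − 0.75)/(1.15 − 0.75) = 0.2700/0.4000 = 0.6750
Terminal stock prices: S_uuu = 76.04, S_uud = 49.59, S_udd = 32.34, S_ddd = 21.09
Terminal payoffs (K − S): max(-26.04, 0) = 0, max(0.4063, 0) = 0.4063, max(17.66, 0) = 17.66, max(28.91, 0) = 28.91
Node uu (S = 66.12): continuation = 1/1.02·[0.6750·0.0000 + 0.3250·0.4063] = 0.1294; exercise value = 0.0000 ≤ continuation, so V_uu = 0.1294
Node ud (S = 43.12): continuation = 1/1.02·[0.6750·0.4063 + 0.3250·17.6563] = 5.8946; exercise value = 6.8750 > continuation, so V_ud = 6.8750 (exercise)
Node dd (S = 28.12): continuation = 1/1.02·[0.6750·17.6563 + 0.3250·28.9062] = 20.8946; exercise value = 21.8750 > continuation, so V_dd = 21.8750 (exercise)
Node u (S = 57.5): continuation = 1/1.02·[0.6750·0.1294 + 0.3250·6.8750] = 2.2762; exercise value = 0.0000 ≤ continuation, so V_u = 2.2762
Node d (S = 37.5): continuation = 1/1.02·[0.6750·6.8750 + 0.3250·21.8750] = 11.5196; exercise value = 12.5000 > continuation, so V_d = 12.5000 (exercise)
Node 0 (S = 50): continuation = 1/1.02·[0.6750·2.2762 + 0.3250·12.5000] = 5.4892; exercise value = 0.0000 ≤ continuation, so V_0 = 5.4892

5.49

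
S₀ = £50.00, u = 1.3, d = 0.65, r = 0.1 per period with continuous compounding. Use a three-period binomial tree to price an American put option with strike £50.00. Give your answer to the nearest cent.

£6.08

Risk-neutral probability p = (e^0.1 − 0.65)/(1.3 − 0.65) = 0.4552/0.6500 = 0.7003
Terminal stock prices: S_uuu = 109.9, S_uud = 54.93, S_udd = 27.46, S_ddd = 13.73
Terminal payoffs (K − S): max(-59.85, 0) = 0, max(-4.925, 0) = 0, max(22.54, 0) = 22.54, max(36.27, 0) = 36.27
Node uu (S = 84.5): continuation = e^(−0.1)·[0.7003·0.0000 + 0.2997·0.0000] = 0.0000; exercise value = 0.0000 ≤ continuation, so V_uu = 0.0000
Node ud (S = 42.25): continuation = e^(−0.1)·[0.7003·0.0000 + 0.2997·22.5375] = 6.1125; exercise value = 7.7500 > continuation, so V_ud = 7.7500 (exercise)
Node dd (S = 21.13): continuation = e^(−0.1)·[0.7003·22.5375 + 0.2997·36.2687] = 24.1169; exercise value = 28.8750 > continuation, so V_dd = 28.8750 (exercise)
Node u (S = 65): continuation = e^(−0.1)·[0.7003·0.0000 + 0.2997·7.7500] = 2.1019; exercise value = 0.0000 ≤ continuation, so V_u = 2.1019
Node d (S = 32.5): continuation = e^(−0.1)·[0.7003·7.7500 + 0.2997·28.8750] = 12.7419; exercise value = 17.5000 > continuation, so V_d = 17.5000 (exercise)
Node 0 (S = 50): continuation = e^(−0.1)·[0.7003·2.1019 + 0.2997·17.5000] = 6.0780; exercise value = 0.0000 ≤ continuation, so V_0 = 6.0780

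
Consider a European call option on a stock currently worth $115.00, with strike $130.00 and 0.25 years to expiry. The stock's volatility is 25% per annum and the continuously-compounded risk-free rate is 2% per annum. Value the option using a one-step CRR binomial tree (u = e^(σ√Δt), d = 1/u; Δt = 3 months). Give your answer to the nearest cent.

$0.15

CRR parameters: u = e^(σ√Δt) = e^(0.25·√0.25) = 1.1331, d = 1/u = 0.8825
Per-period rate: rΔt = 0.02·0.25 = 0.005, so R = e^0.005 = 1.0050
Risk-neutral probability p = (e^0.005 − 0.8825)/(1.1331 − 0.8825) = 0.1225/0.2507 = 0.4888
Terminal stock prices: S_u = 130.3, S_d = 101.5
Terminal payoffs (S − K): max(0.3121, 0) = 0.3121, max(-28.51, 0) = 0
Node 0 (S = 115): V_0 = e^(−0.005)·[0.4888·0.3121 + 0.5112·0.0000] = 0.1518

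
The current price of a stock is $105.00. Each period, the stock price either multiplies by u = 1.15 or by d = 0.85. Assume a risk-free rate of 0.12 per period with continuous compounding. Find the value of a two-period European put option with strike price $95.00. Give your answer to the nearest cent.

$0.08

Risk-neutral probability p = (e^0.12 − 0.85)/(1.15 − 0.85) = 0.2775/0.3000 = 0.9250
Terminal stock prices: S_uu = 138.9, S_ud = 102.6, S_dd = 75.86
Terminal payoffs (K − S): max(-43.86, 0) = 0, max(-7.637, 0) = 0, max(19.14, 0) = 19.14
Node u (S = 120.7): V_u = e^(−0.12)·[0.9250·0.0000 + 0.0750·0.0000] = 0.0000
Node d (S = 89.25): V_d = e^(−0.12)·[0.9250·0.0000 + 0.0750·19.1375] = 1.2732
Node 0 (S = 105): V_0 = e^(−0.12)·[0.9250·0.0000 + 0.0750·1.2732] = 0.0847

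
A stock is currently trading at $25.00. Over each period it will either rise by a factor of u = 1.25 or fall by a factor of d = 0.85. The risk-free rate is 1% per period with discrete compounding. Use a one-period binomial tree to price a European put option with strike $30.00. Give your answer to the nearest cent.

$5.20

Risk-neutral probability p = (1 + 0.01 − 0.85)/(1.25 − 0.85) = 0.1600/0.4000 = 0.4000
Terminal stock prices: S_u = 31.25, S_d = 21.25
Terminal payoffs (K − S): max(-1.25, 0) = 0, max(8.75, 0) = 8.75
Node 0 (S = 25): V_0 = 1/1.01·[0.4000·0.0000 + 0.6000·8.7500] = 5.1980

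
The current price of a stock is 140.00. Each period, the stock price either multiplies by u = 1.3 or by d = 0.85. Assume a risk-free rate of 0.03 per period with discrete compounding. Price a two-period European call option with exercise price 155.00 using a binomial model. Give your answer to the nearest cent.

12.31

Risk-neutral probability p = (1 + 0.03 − 0.85)/(1.3 − 0.85) = 0.1800/0.4500 = 0.4000
Terminal stock prices: S_uu = 236.6, S_ud = 154.7, S_dd = 101.1
Terminal payoffs (S − K): max(81.6, 0) = 81.6, max(-0.3, 0) = 0, max(-53.85, 0) = 0
Node u (S = 182): V_u = 1/1.03·[0.4000·81.6000 + 0.6000·0.0000] = 31.6893
Node d (S = 119): V_d = 1/1.03·[0.4000·0.0000 + 0.6000·0.0000] = 0.0000
Node 0 (S = 140): V_0 = 1/1.03·[0.4000·31.6893 + 0.6000·0.0000] = 12.3065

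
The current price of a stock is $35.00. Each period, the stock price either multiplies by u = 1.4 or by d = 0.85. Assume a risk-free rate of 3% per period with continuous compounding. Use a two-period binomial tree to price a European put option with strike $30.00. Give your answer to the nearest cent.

Risk-neutral probability p = (e^0.03 − 0.85)/(1.4 − 0.85) = 0.1805/0.5500 = 0.3281
Terminal stock prices: S_uu = 68.6, S_ud = 41.65, S_dd = 25.29
Terminal payoffs (K − S): max(-38.6, 0) = 0, max(-11.65, 0) = 0, max(4.713, 0) = 4.713
Node u (S = 49): V_u = e^(−0.03)·[0.3281·0.0000 + 0.6719·0.0000] = 0.0000
Node d (S = 29.75): V_d = e^(−0.03)·[0.3281·0.0000 + 0.6719·4.7125] = 3.0728
Node 0 (S = 35): V_0 = e^(−0.03)·[0.3281·0.0000 + 0.6719·3.0728] = 2.0036

$2.00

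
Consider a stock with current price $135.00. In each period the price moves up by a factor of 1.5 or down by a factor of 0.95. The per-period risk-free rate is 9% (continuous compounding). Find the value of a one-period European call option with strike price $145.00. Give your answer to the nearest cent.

Risk-neutral probability p = (e^0.09 − 0.95)/(1.5 − 0.95) = 0.1442/0.5500 = 0.2621
Terminal stock prices: S_u = 202.5, S_d = 128.2
Terminal payoffs (S − K): max(57.5, 0) = 57.5, max(-16.75, 0) = 0
Node 0 (S = 135): V_0 = e^(−0.09)·[0.2621·57.5000 + 0.7379·0.0000] = 13.7755

$13.78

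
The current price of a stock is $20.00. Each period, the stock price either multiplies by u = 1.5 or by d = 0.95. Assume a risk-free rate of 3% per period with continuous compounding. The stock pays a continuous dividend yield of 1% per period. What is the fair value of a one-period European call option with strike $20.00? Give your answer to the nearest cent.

$1.24

Per-period risk-free factor R = e^0.03 = 1.0305; dividend-adjusted growth = e^(0.03−0.01) = 1.0202.
Risk-neutral probability p = (1.0202 − 0.95)/(1.5 − 0.95) = 0.0702/0.5500 = 0.1276
Terminal stock prices: S_u = 30, S_d = 19
Terminal payoffs (S − K): max(10, 0) = 10, max(-1, 0) = 0
Node 0 (S = 20): V_0 = e^(−0.03)·[0.1276·10.0000 + 0.8724·0.0000] = 1.2387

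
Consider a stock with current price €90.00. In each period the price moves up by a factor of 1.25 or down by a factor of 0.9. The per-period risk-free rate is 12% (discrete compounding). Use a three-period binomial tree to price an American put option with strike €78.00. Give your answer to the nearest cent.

€0.56

Risk-neutral probability p = (1 + 0.12 − 0.9)/(1.25 − 0.9) = 0.2200/0.3500 = 0.6286
Terminal stock prices: S_uuu = 175.8, S_uud = 126.6, S_udd = 91.12, S_ddd = 65.61
Terminal payoffs (K − S): max(-97.78, 0) = 0, max(-48.56, 0) = 0, max(-13.12, 0) = 0, max(12.39, 0) = 12.39
Node uu (S = 140.6): continuation = 1/1.12·[0.6286·0.0000 + 0.3714·0.0000] = 0.0000; exercise value = 0.0000 ≤ continuation, so V_uu = 0.0000
Node ud (S = 101.2): continuation = 1/1.12·[0.6286·0.0000 + 0.3714·0.0000] = 0.0000; exercise value = 0.0000 ≤ continuation, so V_ud = 0.0000
Node dd (S = 72.9): continuation = 1/1.12·[0.6286·0.0000 + 0.3714·12.3900] = 4.1089; exercise value = 5.1000 > continuation, so V_dd = 5.1000 (exercise)
Node u (S = 112.5): continuation = 1/1.12·[0.6286·0.0000 + 0.3714·0.0000] = 0.0000; exercise value = 0.0000 ≤ continuation, so V_u = 0.0000
Node d (S = 81): continuation = 1/1.12·[0.6286·0.0000 + 0.3714·5.1000] = 1.6913; exercise value = 0.0000 ≤ continuation, so V_d = 1.6913
Node 0 (S = 90): continuation = 1/1.12·[0.6286·0.0000 + 0.3714·1.6913] = 0.5609; exercise value = 0.0000 ≤ continuation, so V_0 = 0.5609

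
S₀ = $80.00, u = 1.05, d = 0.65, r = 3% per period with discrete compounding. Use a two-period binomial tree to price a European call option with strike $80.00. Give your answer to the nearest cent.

$6.98

Risk-neutral probability p = (1 + 0.03 − 0.65)/(1.05 − 0.65) = 0.3800/0.4000 = 0.9500
Terminal stock prices: S_uu = 88.2, S_ud = 54.6, S_dd = 33.8
Terminal payoffs (S − K): max(8.2, 0) = 8.2, max(-25.4, 0) = 0, max(-46.2, 0) = 0
Node u (S = 84): V_u = 1/1.03·[0.9500·8.2000 + 0.0500·0.0000] = 7.5631
Node d (S = 52): V_d = 1/1.03·[0.9500·0.0000 + 0.0500·0.0000] = 0.0000
Node 0 (S = 80): V_0 = 1/1.03·[0.9500·7.5631 + 0.0500·0.0000] = 6.9757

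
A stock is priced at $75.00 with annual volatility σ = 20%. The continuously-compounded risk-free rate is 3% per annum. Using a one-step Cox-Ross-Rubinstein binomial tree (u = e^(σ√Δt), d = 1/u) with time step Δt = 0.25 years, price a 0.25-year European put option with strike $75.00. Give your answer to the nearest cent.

$3.45

CRR parameters: u = e^(σ√Δt) = e^(0.2·√0.25) = 1.1052, d = 1/u = 0.9048
Per-period rate: rΔt = 0.03·0.25 = 0.0075, so R = e^0.0075 = 1.0075
Risk-neutral probability p = (e^0.0075 − 0.9048)/(1.1052 − 0.9048) = 0.1027/0.2003 = 0.5126
Terminal stock prices: S_u = 82.89, S_d = 67.86
Terminal payoffs (K − S): max(-7.888, 0) = 0, max(7.137, 0) = 7.137
Node 0 (S = 75): V_0 = e^(−0.0075)·[0.5126·0.0000 + 0.4874·7.1372] = 3.4527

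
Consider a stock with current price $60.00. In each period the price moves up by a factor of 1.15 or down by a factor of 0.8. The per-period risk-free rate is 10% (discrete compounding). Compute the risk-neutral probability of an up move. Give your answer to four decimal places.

p = 0.8571

Risk-neutral probability p = (1 + 0.1 − 0.8)/(1.15 − 0.8) = 0.3000/0.3500 = 0.8571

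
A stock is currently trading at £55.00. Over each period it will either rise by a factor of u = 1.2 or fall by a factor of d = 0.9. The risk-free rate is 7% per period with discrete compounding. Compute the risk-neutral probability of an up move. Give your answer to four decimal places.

p = 0.5667

Risk-neutral probability p = (1 + 0.07 − 0.9)/(1.2 − 0.9) = 0.1700/0.3000 = 0.5667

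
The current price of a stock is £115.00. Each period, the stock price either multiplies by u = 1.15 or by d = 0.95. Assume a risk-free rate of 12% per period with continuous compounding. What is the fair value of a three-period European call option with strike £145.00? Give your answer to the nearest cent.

£14.58

Risk-neutral probability p = (e^0.12 − 0.95)/(1.15 − 0.95) = 0.1775/0.2000 = 0.8875
Terminal stock prices: S_uuu = 174.9, S_uud = 144.5, S_udd = 119.4, S_ddd = 98.6
Terminal payoffs (S − K): max(29.9, 0) = 29.9, max(-0.5169, 0) = 0, max(-25.64, 0) = 0, max(-46.4, 0) = 0
Node uu (S = 152.1): V_uu = e^(−0.12)·[0.8875·29.9006 + 0.1125·0.0000] = 23.5356
Node ud (S = 125.6): V_ud = e^(−0.12)·[0.8875·0.0000 + 0.1125·0.0000] = 0.0000
Node dd (S = 103.8): V_dd = e^(−0.12)·[0.8875·0.0000 + 0.1125·0.0000] = 0.0000
Node u (S = 132.2): V_u = e^(−0.12)·[0.8875·23.5356 + 0.1125·0.0000] = 18.5255
Node d (S = 109.2): V_d = e^(−0.12)·[0.8875·0.0000 + 0.1125·0.0000] = 0.0000
Node 0 (S = 115): V_0 = e^(−0.12)·[0.8875·18.5255 + 0.1125·0.0000] = 14.5820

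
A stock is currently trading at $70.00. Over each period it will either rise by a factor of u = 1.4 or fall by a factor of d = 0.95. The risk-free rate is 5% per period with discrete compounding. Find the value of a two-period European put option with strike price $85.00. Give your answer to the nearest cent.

Risk-neutral probability p = (1 + 0.05 − 0.95)/(1.4 − 0.95) = 0.1000/0.4500 = 0.2222
Terminal stock prices: S_uu = 137.2, S_ud = 93.1, S_dd = 63.17
Terminal payoffs (K − S): max(-52.2, 0) = 0, max(-8.1, 0) = 0, max(21.83, 0) = 21.83
Node u (S = 98): V_u = 1/1.05·[0.2222·0.0000 + 0.7778·0.0000] = 0.0000
Node d (S = 66.5): V_d = 1/1.05·[0.2222·0.0000 + 0.7778·21.8250] = 16.1667
Node 0 (S = 70): V_0 = 1/1.05·[0.2222·0.0000 + 0.7778·16.1667] = 11.9753

$11.98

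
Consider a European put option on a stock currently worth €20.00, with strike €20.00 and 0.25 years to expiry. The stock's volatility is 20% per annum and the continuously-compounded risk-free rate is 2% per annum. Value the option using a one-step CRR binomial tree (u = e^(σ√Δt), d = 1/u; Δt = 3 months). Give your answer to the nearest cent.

€0.95

CRR parameters: u = e^(σ√Δt) = e^(0.2·√0.25) = 1.1052, d = 1/u = 0.9048
Per-period rate: rΔt = 0.02·0.25 = 0.005, so R = e^0.005 = 1.0050
Risk-neutral probability p = (e^0.005 − 0.9048)/(1.1052 − 0.9048) = 0.1002/0.2003 = 0.5000
Terminal stock prices: S_u = 22.1, S_d = 18.1
Terminal payoffs (K − S): max(-2.103, 0) = 0, max(1.903, 0) = 1.903
Node 0 (S = 20): V_0 = e^(−0.005)·[0.5000·0.0000 + 0.5000·1.9033] = 0.9468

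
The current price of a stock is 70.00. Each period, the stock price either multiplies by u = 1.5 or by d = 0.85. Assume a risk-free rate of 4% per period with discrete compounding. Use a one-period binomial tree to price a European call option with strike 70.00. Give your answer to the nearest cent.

Risk-neutral probability p = (1 + 0.04 − 0.85)/(1.5 − 0.85) = 0.1900/0.6500 = 0.2923
Terminal stock prices: S_u = 105, S_d = 59.5
Terminal payoffs (S − K): max(35, 0) = 35, max(-10.5, 0) = 0
Node 0 (S = 70): V_0 = 1/1.04·[0.2923·35.0000 + 0.7077·0.0000] = 9.8373

9.84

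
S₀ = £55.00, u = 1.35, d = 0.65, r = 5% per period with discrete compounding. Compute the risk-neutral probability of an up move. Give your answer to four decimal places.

Risk-neutral probability p = (1 + 0.05 − 0.65)/(1.35 − 0.65) = 0.4000/0.7000 = 0.5714

p = 0.5714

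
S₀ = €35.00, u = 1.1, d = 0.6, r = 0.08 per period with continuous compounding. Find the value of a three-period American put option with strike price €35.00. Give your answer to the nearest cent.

€1.00

Risk-neutral probability p = (e^0.08 − 0.6)/(1.1 − 0.6) = 0.4833/0.5000 = 0.9666
Terminal stock prices: S_uuu = 46.59, S_uud = 25.41, S_udd = 13.86, S_ddd = 7.56
Terminal payoffs (K − S): max(-11.59, 0) = 0, max(9.59, 0) = 9.59, max(21.14, 0) = 21.14, max(27.44, 0) = 27.44
Node uu (S = 42.35): continuation = e^(−0.08)·[0.9666·0.0000 + 0.0334·9.5900] = 0.2959; exercise value = 0.0000 ≤ continuation, so V_uu = 0.2959
Node ud (S = 23.1): continuation = e^(−0.08)·[0.9666·9.5900 + 0.0334·21.1400] = 9.2091; exercise value = 11.9000 > continuation, so V_ud = 11.9000 (exercise)
Node dd (S = 12.6): continuation = e^(−0.08)·[0.9666·21.1400 + 0.0334·27.4400] = 19.7091; exercise value = 22.4000 > continuation, so V_dd = 22.4000 (exercise)
Node u (S = 38.5): continuation = e^(−0.08)·[0.9666·0.2959 + 0.0334·11.9000] = 0.6312; exercise value = 0.0000 ≤ continuation, so V_u = 0.6312
Node d (S = 21): continuation = e^(−0.08)·[0.9666·11.9000 + 0.0334·22.4000] = 11.3091; exercise value = 14.0000 > continuation, so V_d = 14.0000 (exercise)
Node 0 (S = 35): continuation = e^(−0.08)·[0.9666·0.6312 + 0.0334·14.0000] = 0.9952; exercise value = 0.0000 ≤ continuation, so V_0 = 0.9952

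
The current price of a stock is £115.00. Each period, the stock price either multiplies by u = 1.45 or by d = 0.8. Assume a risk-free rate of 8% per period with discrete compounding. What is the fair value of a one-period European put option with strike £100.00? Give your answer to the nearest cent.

Risk-neutral probability p = (1 + 0.08 − 0.8)/(1.45 − 0.8) = 0.2800/0.6500 = 0.4308
Terminal stock prices: S_u = 166.8, S_d = 92
Terminal payoffs (K − S): max(-66.75, 0) = 0, max(8, 0) = 8
Node 0 (S = 115): V_0 = 1/1.08·[0.4308·0.0000 + 0.5692·8.0000] = 4.2165

£4.22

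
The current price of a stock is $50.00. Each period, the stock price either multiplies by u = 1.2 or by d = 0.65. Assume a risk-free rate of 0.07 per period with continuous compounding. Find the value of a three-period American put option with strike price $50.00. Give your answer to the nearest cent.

Risk-neutral probability p = (e^0.07 − 0.65)/(1.2 − 0.65) = 0.4225/0.5500 = 0.7682
Terminal stock prices: S_uuu = 86.4, S_uud = 46.8, S_udd = 25.35, S_ddd = 13.73
Terminal payoffs (K − S): max(-36.4, 0) = 0, max(3.2, 0) = 3.2, max(24.65, 0) = 24.65, max(36.27, 0) = 36.27
Node uu (S = 72): continuation = e^(−0.07)·[0.7682·0.0000 + 0.2318·3.2000] = 0.6916; exercise value = 0.0000 ≤ continuation, so V_uu = 0.6916
Node ud (S = 39): continuation = e^(−0.07)·[0.7682·3.2000 + 0.2318·24.6500] = 7.6197; exercise value = 11.0000 > continuation, so V_ud = 11.0000 (exercise)
Node dd (S = 21.13): continuation = e^(−0.07)·[0.7682·24.6500 + 0.2318·36.2687] = 25.4947; exercise value = 28.8750 > continuation, so V_dd = 28.8750 (exercise)
Node u (S = 60): continuation = e^(−0.07)·[0.7682·0.6916 + 0.2318·11.0000] = 2.8728; exercise value = 0.0000 ≤ continuation, so V_u = 2.8728
Node d (S = 32.5): continuation = e^(−0.07)·[0.7682·11.0000 + 0.2318·28.8750] = 14.1197; exercise value = 17.5000 > continuation, so V_d = 17.5000 (exercise)
Node 0 (S = 50): continuation = e^(−0.07)·[0.7682·2.8728 + 0.2318·17.5000] = 5.8400; exercise value = 0.0000 ≤ continuation, so V_0 = 5.8400

$5.84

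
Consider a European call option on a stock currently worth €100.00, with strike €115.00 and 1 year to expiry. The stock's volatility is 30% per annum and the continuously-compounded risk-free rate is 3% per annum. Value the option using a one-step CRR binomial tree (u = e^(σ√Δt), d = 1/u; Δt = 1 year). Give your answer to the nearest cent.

CRR parameters: u = e^(σ√Δt) = e^(0.3·√1) = 1.3499, d = 1/u = 0.7408
Per-period rate: rΔt = 0.03·1 = 0.03, so R = e^0.03 = 1.0305
Risk-neutral probability p = (e^0.03 − 0.7408)/(1.3499 − 0.7408) = 0.2896/0.6090 = 0.4756
Terminal stock prices: S_u = 135, S_d = 74.08
Terminal payoffs (S − K): max(19.99, 0) = 19.99, max(-40.92, 0) = 0
Node 0 (S = 100): V_0 = e^(−0.03)·[0.4756·19.9859 + 0.5244·0.0000] = 9.2236

€9.22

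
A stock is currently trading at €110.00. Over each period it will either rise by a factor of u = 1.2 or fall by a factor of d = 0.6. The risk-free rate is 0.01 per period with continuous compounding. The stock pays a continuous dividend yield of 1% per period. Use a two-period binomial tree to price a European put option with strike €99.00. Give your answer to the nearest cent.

€15.10

Per-period risk-free factor R = e^0.01 = 1.0101; dividend-adjusted growth = e^(0.01−0.01) = 1.0000.
Risk-neutral probability p = (1.0000 − 0.6)/(1.2 − 0.6) = 0.4000/0.6000 = 0.6667
Terminal stock prices: S_uu = 158.4, S_ud = 79.2, S_dd = 39.6
Terminal payoffs (K − S): max(-59.4, 0) = 0, max(19.8, 0) = 19.8, max(59.4, 0) = 59.4
Node u (S = 132): V_u = e^(−0.01)·[0.6667·0.0000 + 0.3333·19.8000] = 6.5343
Node d (S = 66): V_d = e^(−0.01)·[0.6667·19.8000 + 0.3333·59.4000] = 32.6716
Node 0 (S = 110): V_0 = e^(−0.01)·[0.6667·6.5343 + 0.3333·32.6716] = 15.0951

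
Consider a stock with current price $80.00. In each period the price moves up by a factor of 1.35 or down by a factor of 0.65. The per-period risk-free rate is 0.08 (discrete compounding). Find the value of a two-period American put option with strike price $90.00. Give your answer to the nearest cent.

Risk-neutral probability p = (1 + 0.08 − 0.65)/(1.35 − 0.65) = 0.4300/0.7000 = 0.6143
Terminal stock prices: S_uu = 145.8, S_ud = 70.2, S_dd = 33.8
Terminal payoffs (K − S): max(-55.8, 0) = 0, max(19.8, 0) = 19.8, max(56.2, 0) = 56.2
Node u (S = 108): continuation = 1/1.08·[0.6143·0.0000 + 0.3857·19.8000] = 7.0714; exercise value = 0.0000 ≤ continuation, so V_u = 7.0714
Node d (S = 52): continuation = 1/1.08·[0.6143·19.8000 + 0.3857·56.2000] = 31.3333; exercise value = 38.0000 > continuation, so V_d = 38.0000 (exercise)
Node 0 (S = 80): continuation = 1/1.08·[0.6143·7.0714 + 0.3857·38.0000] = 17.5935; exercise value = 10.0000 ≤ continuation, so V_0 = 17.5935

$17.59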